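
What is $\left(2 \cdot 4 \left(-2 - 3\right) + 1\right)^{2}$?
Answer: $1521$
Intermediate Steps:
$\left(2 \cdot 4 \left(-2 - 3\right) + 1\right)^{2} = \left(2 \cdot 4 \left(-5\right) + 1\right)^{2} = \left(2 \left(-20\right) + 1\right)^{2} = \left(-40 + 1\right)^{2} = \left(-39\right)^{2} = 1521$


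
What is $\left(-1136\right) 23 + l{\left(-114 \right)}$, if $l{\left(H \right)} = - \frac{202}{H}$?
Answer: $- \frac{1489195}{57} \approx -26126.0$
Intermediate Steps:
$\left(-1136\right) 23 + l{\left(-114 \right)} = \left(-1136\right) 23 - \frac{202}{-114} = -26128 - - \frac{101}{57} = -26128 + \frac{101}{57} = - \frac{1489195}{57}$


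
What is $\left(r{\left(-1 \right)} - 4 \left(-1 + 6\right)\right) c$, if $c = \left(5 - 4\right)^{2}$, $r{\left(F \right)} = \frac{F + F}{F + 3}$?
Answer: $-21$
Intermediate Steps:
$r{\left(F \right)} = \frac{2 F}{3 + F}$
$c = 1$ ($c = 1^{2} = 1$)
$\left(r{\left(-1 \right)} - 4 \left(-1 + 6\right)\right) c = \left(2 \left(-1\right) \frac{1}{3 - 1} - 4 \left(-1 + 6\right)\right) 1 = \left(2 \left(-1\right) \frac{1}{2} - 20\right) 1 = \left(-1 - 20\right) 1 = \left(-21\right) 1 = -21$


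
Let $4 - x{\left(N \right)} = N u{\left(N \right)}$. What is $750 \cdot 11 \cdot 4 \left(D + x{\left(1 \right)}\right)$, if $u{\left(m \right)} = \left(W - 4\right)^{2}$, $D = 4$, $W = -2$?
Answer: $-924000$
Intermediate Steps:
$u{\left(m \right)} = 36$ ($u{\left(m \right)} = \left(-2 - 4\right)^{2} = \left(-6\right)^{2} = 36$)
$x{\left(N \right)} = 4 - 36 N$ ($x{\left(N \right)} = 4 - N 36 = 4 - 36 N$)
$750 \cdot 11 \cdot 4 \left(D + x{\left(1 \right)}\right) = 750 \cdot 11 \cdot 4 \left(4 + \left(4 - 36\right)\right) = 750 \cdot 11 \cdot 4 \left(4 - 32\right) = 750 \cdot 11 \cdot 4 \left(-28\right) = 750 \cdot 11 \left(-112\right) = 750 \left(-1232\right) = -924000$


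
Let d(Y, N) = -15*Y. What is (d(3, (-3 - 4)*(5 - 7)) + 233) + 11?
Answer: 199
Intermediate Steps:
(d(3, (-3 - 4)*(5 - 7)) + 233) + 11 = (-15*3 + 233) + 11 = (-45 + 233) + 11 = 188 + 11 = 199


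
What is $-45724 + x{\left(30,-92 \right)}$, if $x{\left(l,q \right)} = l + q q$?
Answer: $-37230$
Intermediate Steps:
$x{\left(l,q \right)} = l + q^{2}$
$-45724 + x{\left(30,-92 \right)} = -45724 + \left(30 + \left(-92\right)^{2}\right) = -45724 + \left(30 + 8464\right) = -45724 + 8494 = -37230$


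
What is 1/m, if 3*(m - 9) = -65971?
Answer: -3/65944 ≈ -4.5493e-5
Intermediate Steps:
m = -65944/3 (m = 9 + (1/3)*(-65971) = 9 - 65971/3 = -65944/3 ≈ -21981.)
1/m = 1/(-65944/3) = -3/65944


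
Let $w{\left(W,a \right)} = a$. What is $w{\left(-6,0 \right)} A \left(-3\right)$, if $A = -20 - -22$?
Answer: $0$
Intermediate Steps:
$A = 2$ ($A = -20 + 22 = 2$)
$w{\left(-6,0 \right)} A \left(-3\right) = 0 \cdot 2 \left(-3\right) = 0 \left(-3\right) = 0$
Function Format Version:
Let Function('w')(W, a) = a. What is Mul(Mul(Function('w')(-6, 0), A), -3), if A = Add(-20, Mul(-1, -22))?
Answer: 0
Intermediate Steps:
A = 2 (A = Add(-20, 22) = 2)
Mul(Mul(Function('w')(-6, 0), A), -3) = Mul(Mul(0, 2), -3) = Mul(0, -3) = 0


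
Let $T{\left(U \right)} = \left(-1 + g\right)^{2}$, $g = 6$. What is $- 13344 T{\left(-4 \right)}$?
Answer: $-333600$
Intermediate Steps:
$T{\left(U \right)} = 25$ ($T{\left(U \right)} = \left(-1 + 6\right)^{2} = 5^{2} = 25$)
$- 13344 T{\left(-4 \right)} = \left(-13344\right) 25 = -333600$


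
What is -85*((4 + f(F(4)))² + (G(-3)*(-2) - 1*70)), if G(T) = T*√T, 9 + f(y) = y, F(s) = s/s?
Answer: 4590 - 510*I*√3 ≈ 4590.0 - 883.35*I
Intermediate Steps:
F(s) = 1
f(y) = -9 + y
G(T) = T^(3/2)
-85*((4 + f(F(4)))² + (G(-3)*(-2) - 1*70)) = -85*((4 + (-9 + 1))² + ((-3)^(3/2)*(-2) - 1*70)) = -85*((4 - 8)² + (-3*I*√3*(-2) - 70)) = -85*((-4)² + (6*I*√3 - 70)) = -85*(16 + (-70 + 6*I*√3)) = -85*(-54 + 6*I*√3) = 4590 - 510*I*√3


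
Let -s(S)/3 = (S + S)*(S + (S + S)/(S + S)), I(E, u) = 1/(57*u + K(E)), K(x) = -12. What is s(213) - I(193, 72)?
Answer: -1119129265/4092 ≈ -2.7349e+5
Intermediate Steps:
I(E, u) = 1/(-12 + 57*u) (I(E, u) = 1/(57*u - 12) = 1/(-12 + 57*u))
s(S) = -6*S*(1 + S) (s(S) = -3*(S + S)*(S + (S + S)/(S + S)) = -3*2*S*(S + (2*S)/((2*S))) = -3*2*S*(S + (2*S)*(1/(2*S))) = -3*2*S*(S + 1) = -3*2*S*(1 + S) = -6*S*(1 + S))
s(213) - I(193, 72) = -6*213*(1 + 213) - 1/(3*(-4 + 19*72)) = -6*213*214 - 1/(3*(-4 + 1368)) = -273492 - 1/(3*1364) = -273492 - 1*1/4092 = -273492 - 1/4092 = -1119129265/4092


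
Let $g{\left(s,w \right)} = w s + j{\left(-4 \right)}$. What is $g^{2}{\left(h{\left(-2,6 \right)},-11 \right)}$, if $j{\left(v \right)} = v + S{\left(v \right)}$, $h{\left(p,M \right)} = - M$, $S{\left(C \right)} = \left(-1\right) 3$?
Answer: $3481$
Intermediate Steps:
$S{\left(C \right)} = -3$
$j{\left(v \right)} = -3 + v$ ($j{\left(v \right)} = v - 3 = -3 + v$)
$g{\left(s,w \right)} = -7 + s w$ ($g{\left(s,w \right)} = w s - 7 = s w - 7 = -7 + s w$)
$g^{2}{\left(h{\left(-2,6 \right)},-11 \right)} = \left(-7 + \left(-1\right) 6 \left(-11\right)\right)^{2} = \left(-7 - -66\right)^{2} = \left(-7 + 66\right)^{2} = 59^{2} = 3481$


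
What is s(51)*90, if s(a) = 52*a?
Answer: 238680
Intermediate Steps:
s(51)*90 = (52*51)*90 = 2652*90 = 238680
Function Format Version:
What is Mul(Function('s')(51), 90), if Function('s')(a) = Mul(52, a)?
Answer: 238680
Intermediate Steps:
Mul(Function('s')(51), 90) = Mul(Mul(52, 51), 90) = Mul(2652, 90) = 238680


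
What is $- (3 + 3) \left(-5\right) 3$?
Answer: $90$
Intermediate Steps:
$- (3 + 3) \left(-5\right) 3 = \left(-1\right) 6 \left(-5\right) 3 = \left(-6\right) \left(-5\right) 3 = 30 \cdot 3 = 90$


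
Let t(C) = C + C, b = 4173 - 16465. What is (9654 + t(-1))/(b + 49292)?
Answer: 2413/9250 ≈ 0.26086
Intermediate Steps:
b = -12292
t(C) = 2*C
(9654 + t(-1))/(b + 49292) = (9654 + 2*(-1))/(-12292 + 49292) = (9654 - 2)/37000 = 9652*(1/37000) = 2413/9250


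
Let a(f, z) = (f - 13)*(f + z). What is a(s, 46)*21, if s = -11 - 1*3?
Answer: -18144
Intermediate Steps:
s = -14 (s = -11 - 3 = -14)
a(f, z) = (-13 + f)*(f + z)
a(s, 46)*21 = ((-14)² - 13*(-14) - 13*46 - 14*46)*21 = (196 + 182 - 598 - 644)*21 = -864*21 = -18144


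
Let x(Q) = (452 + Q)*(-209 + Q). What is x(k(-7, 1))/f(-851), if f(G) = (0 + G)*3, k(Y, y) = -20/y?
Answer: 32976/851 ≈ 38.750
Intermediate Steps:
f(G) = 3*G (f(G) = G*3 = 3*G)
x(Q) = (-209 + Q)*(452 + Q)
x(k(-7, 1))/f(-851) = (-94468 + (-20/1)**2 + 243*(-20/1))/((3*(-851))) = (-94468 + (-20*1)**2 + 243*(-20*1))/(-2553) = (-94468 + (-20)**2 + 243*(-20))*(-1/2553) = (-94468 + 400 - 4860)*(-1/2553) = -98928*(-1/2553) = 32976/851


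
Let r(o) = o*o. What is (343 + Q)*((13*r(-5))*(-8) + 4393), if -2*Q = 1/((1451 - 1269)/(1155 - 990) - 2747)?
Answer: 557279179699/906146 ≈ 6.1500e+5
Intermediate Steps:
r(o) = o**2
Q = 165/906146 (Q = -1/(2*((1451 - 1269)/(1155 - 990) - 2747)) = -1/(2*(182/165 - 2747)) = -1/(2*(-453073/165)) = -1/2*(-165/453073) = 165/906146 ≈ 0.00018209)
(343 + Q)*((13*r(-5))*(-8) + 4393) = (343 + 165/906146)*((13*(-5)**2)*(-8) + 4393) = 310808243*((13*25)*(-8) + 4393)/906146 = 310808243*(325*(-8) + 4393)/906146 = 310808243*(-2600 + 4393)/906146 = (310808243/906146)*1793 = 557279179699/906146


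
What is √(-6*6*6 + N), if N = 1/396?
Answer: I*√940885/66 ≈ 14.697*I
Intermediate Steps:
N = 1/396 ≈ 0.0025253
√(-6*6*6 + N) = √(-6*6*6 + 1/396) = √(-36*6 + 1/396) = √(-216 + 1/396) = √(-85535/396) = I*√940885/66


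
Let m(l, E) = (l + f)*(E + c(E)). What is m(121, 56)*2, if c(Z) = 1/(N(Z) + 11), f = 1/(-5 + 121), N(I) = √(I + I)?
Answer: 2409685/174 - 9358*√7/87 ≈ 13564.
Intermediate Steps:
N(I) = √2*√I (N(I) = √(2*I) = √2*√I)
f = 1/116 ≈ 0.0086207
c(Z) = 1/(11 + √2*√Z) (c(Z) = 1/(√2*√Z + 11) = 1/(11 + √2*√Z))
m(l, E) = (1/116 + l)*(E + 1/(11 + √2*√E)) (m(l, E) = (l + 1/116)*(E + 1/(11 + √2*√E)) = (1/116 + l)*(E + 1/(11 + √2*√E)))
m(121, 56)*2 = ((1/116)*56 + 1/(116*(11 + √2*√56)) + 56*121 + 121/(11 + √2*√56))*2 = (14/29 + 1/(116*(11 + √2*(2*√14))) + 6776 + 121/(11 + √2*(2*√14)))*2 = (14/29 + 1/(116*(11 + 4*√7)) + 6776 + 121/(11 + 4*√7))*2 = (196518/29 + 14037/(116*(11 + 4*√7)))*2 = 393036/29 + 14037/(58*(11 + 4*√7))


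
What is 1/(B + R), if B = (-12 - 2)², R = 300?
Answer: 1/496 ≈ 0.0020161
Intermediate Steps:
B = 196 (B = (-14)² = 196)
1/(B + R) = 1/(196 + 300) = 1/496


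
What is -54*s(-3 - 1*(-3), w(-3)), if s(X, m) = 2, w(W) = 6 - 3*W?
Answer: -108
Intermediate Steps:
-54*s(-3 - 1*(-3), w(-3)) = -54*2 = -108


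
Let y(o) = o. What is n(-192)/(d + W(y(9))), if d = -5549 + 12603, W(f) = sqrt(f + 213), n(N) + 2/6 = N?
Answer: -2035079/74638041 + 577*sqrt(222)/149276082 ≈ -0.027208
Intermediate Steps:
n(N) = -1/3 + N
W(f) = sqrt(213 + f)
d = 7054
n(-192)/(d + W(y(9))) = (-1/3 - 192)/(7054 + sqrt(213 + 9)) = -577/(3*(7054 + sqrt(222)))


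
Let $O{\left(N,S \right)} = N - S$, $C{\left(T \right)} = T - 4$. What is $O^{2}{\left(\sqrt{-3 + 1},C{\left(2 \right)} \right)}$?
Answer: $\left(2 + i \sqrt{2}\right)^{2} \approx 2.0 + 5.6569 i$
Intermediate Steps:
$C{\left(T \right)} = -4 + T$ ($C{\left(T \right)} = T - 4 = -4 + T$)
$O^{2}{\left(\sqrt{-3 + 1},C{\left(2 \right)} \right)} = \left(\sqrt{-3 + 1} - \left(-4 + 2\right)\right)^{2} = \left(\sqrt{-2} - -2\right)^{2} = \left(i \sqrt{2} + 2\right)^{2} = \left(2 + i \sqrt{2}\right)^{2}$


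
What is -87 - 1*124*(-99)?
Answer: 12189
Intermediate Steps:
-87 - 1*124*(-99) = -87 - 124*(-99) = -87 + 12276 = 12189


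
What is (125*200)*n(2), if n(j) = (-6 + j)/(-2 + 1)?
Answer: 100000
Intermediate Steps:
n(j) = 6 - j (n(j) = (-6 + j)/(-1) = (-6 + j)*(-1) = 6 - j)
(125*200)*n(2) = (125*200)*(6 - 1*2) = 25000*(6 - 2) = 25000*4 = 100000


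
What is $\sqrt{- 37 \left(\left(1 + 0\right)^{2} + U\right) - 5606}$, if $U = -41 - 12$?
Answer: $i \sqrt{3682} \approx 60.68 i$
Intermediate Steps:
$U = -53$ ($U = -41 - 12 = -53$)
$\sqrt{- 37 \left(\left(1 + 0\right)^{2} + U\right) - 5606} = \sqrt{- 37 \left(\left(1 + 0\right)^{2} - 53\right) - 5606} = \sqrt{- 37 \left(1^{2} - 53\right) - 5606} = \sqrt{- 37 \left(1 - 53\right) - 5606} = \sqrt{\left(-37\right) \left(-52\right) - 5606} = \sqrt{1924 - 5606} = \sqrt{-3682} = i \sqrt{3682}$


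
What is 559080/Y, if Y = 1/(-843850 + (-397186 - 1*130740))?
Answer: -766932526080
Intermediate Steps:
Y = -1/1371776 (Y = 1/(-843850 + (-397186 - 130740)) = 1/(-843850 - 527926) = 1/(-1371776) = -1/1371776 ≈ -7.2898e-7)
559080/Y = 559080/(-1/1371776) = 559080*(-1371776) = -766932526080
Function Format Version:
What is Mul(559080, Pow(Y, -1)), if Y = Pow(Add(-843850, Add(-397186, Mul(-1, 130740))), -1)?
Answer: -766932526080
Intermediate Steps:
Y = Rational(-1, 1371776) (Y = Pow(Add(-843850, Add(-397186, -130740)), -1) = Pow(Add(-843850, -527926), -1) = Pow(-1371776, -1) = Rational(-1, 1371776) ≈ -7.2898e-7)
Mul(559080, Pow(Y, -1)) = Mul(559080, Pow(Rational(-1, 1371776), -1)) = Mul(559080, -1371776) = -766932526080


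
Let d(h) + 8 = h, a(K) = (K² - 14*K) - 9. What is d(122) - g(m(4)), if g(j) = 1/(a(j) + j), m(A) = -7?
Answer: 14933/131 ≈ 113.99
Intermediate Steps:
a(K) = -9 + K² - 14*K
g(j) = 1/(-9 + j² - 13*j) (g(j) = 1/((-9 + j² - 14*j) + j) = 1/(-9 + j² - 13*j))
d(h) = -8 + h
d(122) - g(m(4)) = (-8 + 122) - 1/(-9 + (-7)² - 13*(-7)) = 114 - 1/(-9 + 49 + 91) = 114 - 1/131 = 14933/131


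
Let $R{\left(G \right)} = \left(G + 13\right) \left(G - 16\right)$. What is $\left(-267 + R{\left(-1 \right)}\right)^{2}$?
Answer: $221841$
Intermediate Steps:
$R{\left(G \right)} = \left(-16 + G\right) \left(13 + G\right)$ ($R{\left(G \right)} = \left(13 + G\right) \left(-16 + G\right) = \left(-16 + G\right) \left(13 + G\right)$)
$\left(-267 + R{\left(-1 \right)}\right)^{2} = \left(-267 - \left(205 - 1\right)\right)^{2} = \left(-267 + \left(-208 + 1 + 3\right)\right)^{2} = \left(-267 - 204\right)^{2} = \left(-471\right)^{2} = 221841$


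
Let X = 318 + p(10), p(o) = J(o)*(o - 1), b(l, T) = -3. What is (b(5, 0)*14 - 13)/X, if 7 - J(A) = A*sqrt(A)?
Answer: -6985/21387 - 550*sqrt(10)/7129 ≈ -0.57057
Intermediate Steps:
J(A) = 7 - A**(3/2) (J(A) = 7 - A*sqrt(A) = 7 - A**(3/2))
p(o) = (-1 + o)*(7 - o**(3/2)) (p(o) = (7 - o**(3/2))*(o - 1) = (7 - o**(3/2))*(-1 + o) = (-1 + o)*(7 - o**(3/2)))
X = 381 - 90*sqrt(10) (X = 318 - (-1 + 10)*(-7 + 10**(3/2)) = 318 - 1*9*(-7 + 10*sqrt(10)) = 318 + (63 - 90*sqrt(10)) = 381 - 90*sqrt(10) ≈ 96.395)
(b(5, 0)*14 - 13)/X = (-3*14 - 13)/(381 - 90*sqrt(10)) = (-42 - 13)/(381 - 90*sqrt(10)) = -55/(381 - 90*sqrt(10))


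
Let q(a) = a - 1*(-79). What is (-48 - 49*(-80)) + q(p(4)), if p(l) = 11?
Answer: 3962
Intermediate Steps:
q(a) = 79 + a (q(a) = a + 79 = 79 + a)
(-48 - 49*(-80)) + q(p(4)) = (-48 - 49*(-80)) + (79 + 11) = (-48 + 3920) + 90 = 3872 + 90 = 3962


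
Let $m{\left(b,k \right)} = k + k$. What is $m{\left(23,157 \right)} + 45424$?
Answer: $45738$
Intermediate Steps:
$m{\left(b,k \right)} = 2 k$
$m{\left(23,157 \right)} + 45424 = 2 \cdot 157 + 45424 = 314 + 45424 = 45738$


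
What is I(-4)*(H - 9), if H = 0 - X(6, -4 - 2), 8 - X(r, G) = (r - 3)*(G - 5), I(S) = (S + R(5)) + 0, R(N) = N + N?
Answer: -300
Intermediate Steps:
R(N) = 2*N
I(S) = 10 + S (I(S) = (S + 2*5) + 0 = (S + 10) + 0 = (10 + S) + 0 = 10 + S)
X(r, G) = 8 - (-5 + G)*(-3 + r) (X(r, G) = 8 - (r - 3)*(G - 5) = 8 - (-3 + r)*(-5 + G) = 8 - (-5 + G)*(-3 + r))
H = -41 (H = 0 - (-7 + 3*(-4 - 2) + 5*6 - 1*(-4 - 2)*6) = 0 - (-7 + 3*(-6) + 30 - 1*(-6)*6) = 0 - (-7 - 18 + 30 + 36) = 0 - 1*41 = 0 - 41 = -41)
I(-4)*(H - 9) = (10 - 4)*(-41 - 9) = 6*(-50) = -300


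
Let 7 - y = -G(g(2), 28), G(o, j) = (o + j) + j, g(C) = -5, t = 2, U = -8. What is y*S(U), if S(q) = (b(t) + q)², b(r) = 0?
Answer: 3712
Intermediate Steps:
G(o, j) = o + 2*j (G(o, j) = (j + o) + j = o + 2*j)
S(q) = q² (S(q) = (0 + q)² = q²)
y = 58 (y = 7 - (-1)*(-5 + 2*28) = 7 - (-1)*(-5 + 56) = 7 - (-1)*51 = 7 - 1*(-51) = 7 + 51 = 58)
y*S(U) = 58*(-8)² = 58*64 = 3712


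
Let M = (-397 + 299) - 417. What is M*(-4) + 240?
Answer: 2300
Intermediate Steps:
M = -515 (M = -98 - 417 = -515)
M*(-4) + 240 = -515*(-4) + 240 = 2060 + 240 = 2300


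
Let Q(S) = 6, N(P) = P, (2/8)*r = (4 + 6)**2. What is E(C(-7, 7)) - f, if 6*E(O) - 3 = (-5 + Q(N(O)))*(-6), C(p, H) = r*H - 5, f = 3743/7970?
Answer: -3864/3985 ≈ -0.96964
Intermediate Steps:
r = 400 (r = 4*(4 + 6)**2 = 4*10**2 = 4*100 = 400)
f = 3743/7970 (f = 3743*(1/7970) = 3743/7970 ≈ 0.46964)
C(p, H) = -5 + 400*H (C(p, H) = 400*H - 5 = -5 + 400*H)
E(O) = -1/2 (E(O) = 1/2 + ((-5 + 6)*(-6))/6 = 1/2 + (1*(-6))/6 = 1/2 + (1/6)*(-6) = 1/2 - 1 = -1/2)
E(C(-7, 7)) - f = -1/2 - 1*3743/7970 = -1/2 - 3743/7970 = -3864/3985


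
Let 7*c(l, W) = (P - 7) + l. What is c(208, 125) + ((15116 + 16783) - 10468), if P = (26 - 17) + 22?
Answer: 150249/7 ≈ 21464.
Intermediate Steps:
P = 31 (P = 9 + 22 = 31)
c(l, W) = 24/7 + l/7 (c(l, W) = ((31 - 7) + l)/7 = (24 + l)/7 = 24/7 + l/7)
c(208, 125) + ((15116 + 16783) - 10468) = (24/7 + (1/7)*208) + ((15116 + 16783) - 10468) = (24/7 + 208/7) + (31899 - 10468) = 232/7 + 21431 = 150249/7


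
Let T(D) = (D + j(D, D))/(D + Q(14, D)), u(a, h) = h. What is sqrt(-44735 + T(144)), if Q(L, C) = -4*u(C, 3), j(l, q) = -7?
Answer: I*sqrt(194861139)/66 ≈ 211.5*I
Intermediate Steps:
Q(L, C) = -12 (Q(L, C) = -4*3 = -12)
T(D) = (-7 + D)/(-12 + D) (T(D) = (D - 7)/(D - 12) = (-7 + D)/(-12 + D))
sqrt(-44735 + T(144)) = sqrt(-44735 + (-7 + 144)/(-12 + 144)) = sqrt(-44735 + 137/132) = sqrt(-5904883/132) = I*sqrt(194861139)/66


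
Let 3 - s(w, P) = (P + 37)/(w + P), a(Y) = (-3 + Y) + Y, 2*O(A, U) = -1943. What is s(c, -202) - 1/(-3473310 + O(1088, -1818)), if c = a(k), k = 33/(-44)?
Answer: 6316244593/2869756519 ≈ 2.2010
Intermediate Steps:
O(A, U) = -1943/2 (O(A, U) = (1/2)*(-1943) = -1943/2)
k = -3/4 (k = 33*(-1/44) = -3/4 ≈ -0.75000)
a(Y) = -3 + 2*Y
c = -9/2 (c = -3 + 2*(-3/4) = -3 - 3/2 = -9/2 ≈ -4.5000)
s(w, P) = 3 - (37 + P)/(P + w) (s(w, P) = 3 - (P + 37)/(w + P) = 3 - (37 + P)/(P + w))
s(c, -202) - 1/(-3473310 + O(1088, -1818)) = (-37 + 2*(-202) + 3*(-9/2))/(-202 - 9/2) - 1/(-3473310 - 1943/2) = (-37 - 404 - 27/2)/(-413/2) - 1/(-6948563/2) = -2/413*(-909/2) - 1*(-2/6948563) = 909/413 + 2/6948563 = 6316244593/2869756519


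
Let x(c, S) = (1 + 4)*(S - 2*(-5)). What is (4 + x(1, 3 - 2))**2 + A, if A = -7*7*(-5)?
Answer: 3726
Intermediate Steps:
x(c, S) = 50 + 5*S (x(c, S) = 5*(S + 10) = 5*(10 + S) = 50 + 5*S)
A = 245 (A = -49*(-5) = 245)
(4 + x(1, 3 - 2))**2 + A = (4 + (50 + 5*(3 - 2)))**2 + 245 = (4 + (50 + 5*1))**2 + 245 = (4 + (50 + 5))**2 + 245 = (4 + 55)**2 + 245 = 59**2 + 245 = 3481 + 245 = 3726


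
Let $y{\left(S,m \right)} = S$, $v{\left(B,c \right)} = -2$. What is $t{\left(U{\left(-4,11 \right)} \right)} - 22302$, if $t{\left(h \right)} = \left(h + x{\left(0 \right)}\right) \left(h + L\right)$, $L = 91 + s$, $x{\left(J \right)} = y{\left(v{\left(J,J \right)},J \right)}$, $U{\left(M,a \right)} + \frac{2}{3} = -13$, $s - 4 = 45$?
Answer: $- \frac{218531}{9} \approx -24281.0$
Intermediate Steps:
$s = 49$ ($s = 4 + 45 = 49$)
$U{\left(M,a \right)} = - \frac{41}{3}$ ($U{\left(M,a \right)} = - \frac{2}{3} - 13 = - \frac{41}{3}$)
$x{\left(J \right)} = -2$
$L = 140$ ($L = 91 + 49 = 140$)
$t{\left(h \right)} = \left(-2 + h\right) \left(140 + h\right)$ ($t{\left(h \right)} = \left(h - 2\right) \left(h + 140\right) = \left(-2 + h\right) \left(140 + h\right)$)
$t{\left(U{\left(-4,11 \right)} \right)} - 22302 = \left(-280 + \left(- \frac{41}{3}\right)^{2} + 138 \left(- \frac{41}{3}\right)\right) - 22302 = \left(-280 + \frac{1681}{9} - 1886\right) - 22302 = - \frac{17813}{9} - 22302 = - \frac{218531}{9}$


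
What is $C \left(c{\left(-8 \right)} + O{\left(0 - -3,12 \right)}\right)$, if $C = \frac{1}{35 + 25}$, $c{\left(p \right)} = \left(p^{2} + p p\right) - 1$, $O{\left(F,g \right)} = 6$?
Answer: $\frac{133}{60} \approx 2.2167$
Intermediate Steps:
$c{\left(p \right)} = -1 + 2 p^{2}$ ($c{\left(p \right)} = \left(p^{2} + p^{2}\right) - 1 = 2 p^{2} - 1 = -1 + 2 p^{2}$)
$C = \frac{1}{60} \approx 0.016667$
$C \left(c{\left(-8 \right)} + O{\left(0 - -3,12 \right)}\right) = \frac{\left(-1 + 2 \left(-8\right)^{2}\right) + 6}{60} = \frac{\left(-1 + 2 \cdot 64\right) + 6}{60} = \frac{\left(-1 + 128\right) + 6}{60} = \frac{127 + 6}{60} = \frac{1}{60} \cdot 133 = \frac{133}{60}$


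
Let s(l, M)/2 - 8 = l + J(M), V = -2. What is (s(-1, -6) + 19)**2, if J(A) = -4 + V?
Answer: 441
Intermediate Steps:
J(A) = -6 (J(A) = -4 - 2 = -6)
s(l, M) = 4 + 2*l (s(l, M) = 16 + 2*(l - 6) = 16 + 2*(-6 + l) = 16 + (-12 + 2*l) = 4 + 2*l)
(s(-1, -6) + 19)**2 = ((4 + 2*(-1)) + 19)**2 = ((4 - 2) + 19)**2 = (2 + 19)**2 = 21**2 = 441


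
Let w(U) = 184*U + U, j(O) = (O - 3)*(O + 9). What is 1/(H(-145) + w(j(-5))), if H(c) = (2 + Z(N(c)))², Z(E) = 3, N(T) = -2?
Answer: -1/5895 ≈ -0.00016964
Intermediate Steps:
j(O) = (-3 + O)*(9 + O)
w(U) = 185*U
H(c) = 25 (H(c) = (2 + 3)² = 5² = 25)
1/(H(-145) + w(j(-5))) = 1/(25 + 185*(-27 + (-5)² + 6*(-5))) = 1/(25 + 185*(-27 + 25 - 30)) = 1/(25 + 185*(-32)) = 1/(25 - 5920) = 1/(-5895) = -1/5895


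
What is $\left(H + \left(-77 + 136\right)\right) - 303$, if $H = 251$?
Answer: $7$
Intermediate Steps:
$\left(H + \left(-77 + 136\right)\right) - 303 = \left(251 + \left(-77 + 136\right)\right) - 303 = \left(251 + 59\right) - 303 = 310 - 303 = 7$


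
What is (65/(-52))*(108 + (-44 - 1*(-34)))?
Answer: -245/2 ≈ -122.50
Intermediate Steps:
(65/(-52))*(108 + (-44 - 1*(-34))) = (65*(-1/52))*(108 + (-44 + 34)) = -5*(108 - 10)/4 = -5/4*98 = -245/2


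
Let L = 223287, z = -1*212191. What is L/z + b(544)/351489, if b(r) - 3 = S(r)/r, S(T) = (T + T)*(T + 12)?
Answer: -78246331378/74582802399 ≈ -1.0491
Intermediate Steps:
z = -212191
S(T) = 2*T*(12 + T) (S(T) = (2*T)*(12 + T) = 2*T*(12 + T))
b(r) = 27 + 2*r (b(r) = 3 + (2*r*(12 + r))/r = 3 + (24 + 2*r) = 27 + 2*r)
L/z + b(544)/351489 = 223287/(-212191) + (27 + 2*544)/351489 = 223287*(-1/212191) + (27 + 1088)*(1/351489) = -223287/212191 + 1115*(1/351489) = -223287/212191 + 1115/351489 = -78246331378/74582802399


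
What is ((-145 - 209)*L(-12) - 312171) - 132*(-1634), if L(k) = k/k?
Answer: -96837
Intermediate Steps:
L(k) = 1
((-145 - 209)*L(-12) - 312171) - 132*(-1634) = ((-145 - 209)*1 - 312171) - 132*(-1634) = (-354*1 - 312171) + 215688 = (-354 - 312171) + 215688 = -312525 + 215688 = -96837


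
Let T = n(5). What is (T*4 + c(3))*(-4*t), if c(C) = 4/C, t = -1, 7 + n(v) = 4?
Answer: -128/3 ≈ -42.667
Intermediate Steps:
n(v) = -3 (n(v) = -7 + 4 = -3)
T = -3
(T*4 + c(3))*(-4*t) = (-3*4 + 4/3)*(-4*(-1)) = (-12 + 4*(1/3))*4 = (-12 + 4/3)*4 = -32/3*4 = -128/3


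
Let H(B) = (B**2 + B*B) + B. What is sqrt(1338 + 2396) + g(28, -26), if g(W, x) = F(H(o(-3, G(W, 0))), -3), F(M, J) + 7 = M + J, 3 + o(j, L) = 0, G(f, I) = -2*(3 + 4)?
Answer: 5 + sqrt(3734) ≈ 66.106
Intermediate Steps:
G(f, I) = -14 (G(f, I) = -2*7 = -14)
o(j, L) = -3 (o(j, L) = -3 + 0 = -3)
H(B) = B + 2*B**2 (H(B) = (B**2 + B**2) + B = 2*B**2 + B = B + 2*B**2)
F(M, J) = -7 + J + M (F(M, J) = -7 + (M + J) = -7 + (J + M) = -7 + J + M)
g(W, x) = 5 (g(W, x) = -7 - 3 - 3*(1 + 2*(-3)) = -7 - 3 - 3*(1 - 6) = -7 - 3 - 3*(-5) = -7 - 3 + 15 = 5)
sqrt(1338 + 2396) + g(28, -26) = sqrt(1338 + 2396) + 5 = sqrt(3734) + 5 = 5 + sqrt(3734)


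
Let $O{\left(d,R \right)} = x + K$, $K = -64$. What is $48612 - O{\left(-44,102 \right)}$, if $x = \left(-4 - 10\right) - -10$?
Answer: $48680$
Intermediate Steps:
$x = -4$ ($x = -14 + 10 = -4$)
$O{\left(d,R \right)} = -68$ ($O{\left(d,R \right)} = -4 - 64 = -68$)
$48612 - O{\left(-44,102 \right)} = 48612 - -68 = 48612 + 68 = 48680$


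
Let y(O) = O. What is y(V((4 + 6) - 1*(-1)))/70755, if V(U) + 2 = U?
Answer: 3/23585 ≈ 0.00012720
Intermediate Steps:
V(U) = -2 + U
y(V((4 + 6) - 1*(-1)))/70755 = (-2 + ((4 + 6) - 1*(-1)))/70755 = (-2 + (10 + 1))*(1/70755) = (-2 + 11)*(1/70755) = 9*(1/70755) = 3/23585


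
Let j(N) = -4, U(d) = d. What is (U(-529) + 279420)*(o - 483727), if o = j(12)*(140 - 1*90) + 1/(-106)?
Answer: -14306066084333/106 ≈ -1.3496e+11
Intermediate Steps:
o = -21201/106 (o = -4*(140 - 1*90) + 1/(-106) = -4*(140 - 90) - 1/106 = -4*50 - 1/106 = -200 - 1/106 = -21201/106 ≈ -200.01)
(U(-529) + 279420)*(o - 483727) = (-529 + 279420)*(-21201/106 - 483727) = 278891*(-51296263/106) = -14306066084333/106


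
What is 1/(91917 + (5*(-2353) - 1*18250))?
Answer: 1/61902 ≈ 1.6155e-5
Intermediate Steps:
1/(91917 + (5*(-2353) - 1*18250)) = 1/(91917 + (-11765 - 18250)) = 1/(91917 - 30015) = 1/61902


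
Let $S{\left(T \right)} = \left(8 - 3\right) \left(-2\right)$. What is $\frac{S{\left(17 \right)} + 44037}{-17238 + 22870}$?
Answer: $\frac{44027}{5632} \approx 7.8173$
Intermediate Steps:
$S{\left(T \right)} = -10$ ($S{\left(T \right)} = 5 \left(-2\right) = -10$)
$\frac{S{\left(17 \right)} + 44037}{-17238 + 22870} = \frac{-10 + 44037}{-17238 + 22870} = \frac{44027}{5632}$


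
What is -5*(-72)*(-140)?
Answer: -50400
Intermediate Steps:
-5*(-72)*(-140) = 360*(-140) = -50400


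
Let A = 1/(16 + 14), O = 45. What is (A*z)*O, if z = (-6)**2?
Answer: 54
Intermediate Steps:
z = 36
A = 1/30 ≈ 0.033333
(A*z)*O = ((1/30)*36)*45 = (6/5)*45 = 54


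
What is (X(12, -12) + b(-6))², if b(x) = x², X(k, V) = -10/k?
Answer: 44521/36 ≈ 1236.7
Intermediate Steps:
(X(12, -12) + b(-6))² = (-10/12 + (-6)²)² = (-10*1/12 + 36)² = (-⅚ + 36)² = (211/6)² = 44521/36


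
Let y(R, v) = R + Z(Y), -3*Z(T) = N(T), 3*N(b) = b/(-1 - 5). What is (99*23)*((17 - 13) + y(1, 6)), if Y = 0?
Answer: 11385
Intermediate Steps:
N(b) = -b/18 (N(b) = (b/(-1 - 5))/3 = (b/(-6))/3 = (b*(-1/6))/3 = (-b/6)/3 = -b/18)
Z(T) = T/54 (Z(T) = -(-1)*T/54 = T/54)
y(R, v) = R (y(R, v) = R + (1/54)*0 = R + 0 = R)
(99*23)*((17 - 13) + y(1, 6)) = (99*23)*((17 - 13) + 1) = 2277*(4 + 1) = 2277*5 = 11385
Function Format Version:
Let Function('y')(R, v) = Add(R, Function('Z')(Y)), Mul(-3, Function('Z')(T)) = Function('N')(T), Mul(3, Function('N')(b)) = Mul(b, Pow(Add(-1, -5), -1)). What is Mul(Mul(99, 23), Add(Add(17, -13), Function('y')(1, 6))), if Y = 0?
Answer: 11385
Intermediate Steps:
Function('N')(b) = Mul(Rational(-1, 18), b) (Function('N')(b) = Mul(Rational(1, 3), Mul(b, Pow(Add(-1, -5), -1))) = Mul(Rational(1, 3), Mul(b, Pow(-6, -1))) = Mul(Rational(1, 3), Mul(b, Rational(-1, 6))) = Mul(Rational(1, 3), Mul(Rational(-1, 6), b)) = Mul(Rational(-1, 18), b))
Function('Z')(T) = Mul(Rational(1, 54), T) (Function('Z')(T) = Mul(Rational(-1, 3), Mul(Rational(-1, 18), T)) = Mul(Rational(1, 54), T))
Function('y')(R, v) = R (Function('y')(R, v) = Add(R, Mul(Rational(1, 54), 0)) = Add(R, 0) = R)
Mul(Mul(99, 23), Add(Add(17, -13), Function('y')(1, 6))) = Mul(Mul(99, 23), Add(Add(17, -13), 1)) = Mul(2277, Add(4, 1)) = Mul(2277, 5) = 11385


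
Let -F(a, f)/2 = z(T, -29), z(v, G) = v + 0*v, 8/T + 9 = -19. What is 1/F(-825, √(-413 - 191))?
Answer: 7/4 ≈ 1.7500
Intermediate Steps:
T = -2/7 (T = 8/(-9 - 19) = 8/(-28) = 8*(-1/28) = -2/7 ≈ -0.28571)
z(v, G) = v (z(v, G) = v + 0 = v)
F(a, f) = 4/7 (F(a, f) = -2*(-2/7) = 4/7)
1/F(-825, √(-413 - 191)) = 1/(4/7) = 7/4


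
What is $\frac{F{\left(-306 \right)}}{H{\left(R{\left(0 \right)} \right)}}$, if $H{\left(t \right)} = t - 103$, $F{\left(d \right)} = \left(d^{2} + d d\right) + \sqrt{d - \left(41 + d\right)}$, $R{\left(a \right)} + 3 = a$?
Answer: $- \frac{93636}{53} - \frac{i \sqrt{41}}{106} \approx -1766.7 - 0.060407 i$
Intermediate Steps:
$R{\left(a \right)} = -3 + a$
$F{\left(d \right)} = 2 d^{2} + i \sqrt{41}$ ($F{\left(d \right)} = \left(d^{2} + d^{2}\right) + \sqrt{-41} = 2 d^{2} + i \sqrt{41}$)
$H{\left(t \right)} = -103 + t$
$\frac{F{\left(-306 \right)}}{H{\left(R{\left(0 \right)} \right)}} = \frac{2 \left(-306\right)^{2} + i \sqrt{41}}{-103 + \left(-3 + 0\right)} = \frac{2 \cdot 93636 + i \sqrt{41}}{-103 - 3} = \frac{187272 + i \sqrt{41}}{-106} = \left(187272 + i \sqrt{41}\right) \left(- \frac{1}{106}\right) = - \frac{93636}{53} - \frac{i \sqrt{41}}{106}$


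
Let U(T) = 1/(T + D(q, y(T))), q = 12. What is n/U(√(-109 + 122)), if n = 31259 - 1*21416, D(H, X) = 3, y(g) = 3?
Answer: 29529 + 9843*√13 ≈ 65018.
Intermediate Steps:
U(T) = 1/(3 + T) (U(T) = 1/(T + 3) = 1/(3 + T))
n = 9843 (n = 31259 - 21416 = 9843)
n/U(√(-109 + 122)) = 9843/(1/(3 + √(-109 + 122))) = 9843/(1/(3 + √13)) = 9843*(3 + √13) = 29529 + 9843*√13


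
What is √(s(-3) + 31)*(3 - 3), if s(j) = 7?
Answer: 0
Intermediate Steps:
√(s(-3) + 31)*(3 - 3) = √(7 + 31)*(3 - 3) = √38*0 = 0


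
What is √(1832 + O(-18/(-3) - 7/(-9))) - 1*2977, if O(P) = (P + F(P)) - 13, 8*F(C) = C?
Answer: -2977 + √29226/4 ≈ -2934.3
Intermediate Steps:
F(C) = C/8
O(P) = -13 + 9*P/8 (O(P) = (P + P/8) - 13 = 9*P/8 - 13 = -13 + 9*P/8)
√(1832 + O(-18/(-3) - 7/(-9))) - 1*2977 = √(1832 + (-13 + 9*(-18/(-3) - 7/(-9))/8)) - 1*2977 = √(1832 + (-13 + 9*(-18*(-⅓) - 7*(-⅑))/8)) - 2977 = √(1832 + (-13 + 9*(6 + 7/9)/8)) - 2977 = √(1832 + (-13 + (9/8)*(61/9))) - 2977 = √(1832 + (-13 + 61/8)) - 2977 = √(1832 - 43/8) - 2977 = √(14613/8) - 2977 = √29226/4 - 2977 = -2977 + √29226/4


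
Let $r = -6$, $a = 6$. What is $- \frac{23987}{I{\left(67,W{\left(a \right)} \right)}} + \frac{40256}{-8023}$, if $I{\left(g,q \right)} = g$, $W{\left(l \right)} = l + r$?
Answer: $- \frac{195144853}{537541} \approx -363.03$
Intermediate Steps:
$W{\left(l \right)} = -6 + l$ ($W{\left(l \right)} = l - 6 = -6 + l$)
$- \frac{23987}{I{\left(67,W{\left(a \right)} \right)}} + \frac{40256}{-8023} = - \frac{23987}{67} + \frac{40256}{-8023} = \left(-23987\right) \frac{1}{67} + 40256 \left(- \frac{1}{8023}\right) = - \frac{23987}{67} - \frac{40256}{8023} = - \frac{195144853}{537541}$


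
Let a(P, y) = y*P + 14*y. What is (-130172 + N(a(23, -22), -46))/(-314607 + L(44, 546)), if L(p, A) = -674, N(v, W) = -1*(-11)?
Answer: 130161/315281 ≈ 0.41284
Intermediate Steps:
a(P, y) = 14*y + P*y (a(P, y) = P*y + 14*y = 14*y + P*y)
N(v, W) = 11
(-130172 + N(a(23, -22), -46))/(-314607 + L(44, 546)) = (-130172 + 11)/(-314607 - 674) = -130161/(-315281) = -130161*(-1/315281) = 130161/315281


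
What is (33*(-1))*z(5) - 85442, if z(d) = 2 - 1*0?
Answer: -85508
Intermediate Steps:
z(d) = 2 (z(d) = 2 + 0 = 2)
(33*(-1))*z(5) - 85442 = (33*(-1))*2 - 85442 = -33*2 - 85442 = -66 - 85442 = -85508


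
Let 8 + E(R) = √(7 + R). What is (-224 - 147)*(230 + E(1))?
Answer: -82362 - 742*√2 ≈ -83411.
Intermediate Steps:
E(R) = -8 + √(7 + R)
(-224 - 147)*(230 + E(1)) = (-224 - 147)*(230 + (-8 + √(7 + 1))) = -371*(230 + (-8 + √8)) = -371*(230 + (-8 + 2*√2)) = -371*(222 + 2*√2) = -82362 - 742*√2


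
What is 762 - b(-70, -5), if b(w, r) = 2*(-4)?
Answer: 770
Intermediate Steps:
b(w, r) = -8
762 - b(-70, -5) = 762 - 1*(-8) = 762 + 8 = 770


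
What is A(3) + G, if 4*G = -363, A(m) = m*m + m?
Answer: -315/4 ≈ -78.750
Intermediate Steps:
A(m) = m + m² (A(m) = m² + m = m + m²)
G = -363/4 (G = (¼)*(-363) = -363/4 ≈ -90.750)
A(3) + G = 3*(1 + 3) - 363/4 = 3*4 - 363/4 = 12 - 363/4 = -315/4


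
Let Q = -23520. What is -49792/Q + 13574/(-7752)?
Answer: 347537/949620 ≈ 0.36597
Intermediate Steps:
-49792/Q + 13574/(-7752) = -49792/(-23520) + 13574/(-7752) = -49792*(-1/23520) + 13574*(-1/7752) = 1556/735 - 6787/3876 = 347537/949620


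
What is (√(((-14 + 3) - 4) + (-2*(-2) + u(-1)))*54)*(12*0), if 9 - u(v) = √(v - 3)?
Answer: 0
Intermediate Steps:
u(v) = 9 - √(-3 + v) (u(v) = 9 - √(v - 3) = 9 - √(-3 + v))
(√(((-14 + 3) - 4) + (-2*(-2) + u(-1)))*54)*(12*0) = (√(((-14 + 3) - 4) + (-2*(-2) + (9 - √(-3 - 1))))*54)*(12*0) = (√((-11 - 4) + (4 + (9 - √(-4))))*54)*0 = (√(-15 + (4 + (9 - 2*I)))*54)*0 = (√(-15 + (13 - 2*I))*54)*0 = (√(-2 - 2*I)*54)*0 = (54*√(-2 - 2*I))*0 = 0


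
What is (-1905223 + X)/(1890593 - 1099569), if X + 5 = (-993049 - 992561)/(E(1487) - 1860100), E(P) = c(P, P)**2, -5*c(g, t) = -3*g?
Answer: -25341392802981/10521401918248 ≈ -2.4086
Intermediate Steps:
c(g, t) = 3*g/5 (c(g, t) = -(-3)*g/5 = 3*g/5)
E(P) = 9*P**2/25 (E(P) = (3*P/5)**2 = 9*P**2/25)
X = -83369645/26601979 (X = -5 + (-993049 - 992561)/((9/25)*1487**2 - 1860100) = -5 - 1985610/((9/25)*2211169 - 1860100) = -5 - 1985610/(19900521/25 - 1860100) = -5 - 1985610/(-26601979/25) = -5 - 1985610*(-25/26601979) = -5 + 49640250/26601979 = -83369645/26601979 ≈ -3.1340)
(-1905223 + X)/(1890593 - 1099569) = (-1905223 - 83369645/26601979)/(1890593 - 1099569) = -50682785605962/26601979/791024 = -50682785605962/26601979*1/791024 = -25341392802981/10521401918248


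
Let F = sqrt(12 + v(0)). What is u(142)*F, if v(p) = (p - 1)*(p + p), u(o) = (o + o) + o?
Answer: 852*sqrt(3) ≈ 1475.7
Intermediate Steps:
u(o) = 3*o (u(o) = 2*o + o = 3*o)
v(p) = 2*p*(-1 + p) (v(p) = (-1 + p)*(2*p) = 2*p*(-1 + p))
F = 2*sqrt(3) (F = sqrt(12 + 2*0*(-1 + 0)) = sqrt(12 + 2*0*(-1)) = sqrt(12 + 0) = sqrt(12) = 2*sqrt(3) ≈ 3.4641)
u(142)*F = (3*142)*(2*sqrt(3)) = 426*(2*sqrt(3)) = 852*sqrt(3)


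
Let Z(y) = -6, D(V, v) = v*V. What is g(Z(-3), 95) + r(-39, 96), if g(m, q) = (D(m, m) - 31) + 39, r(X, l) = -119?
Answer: -75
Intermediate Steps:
D(V, v) = V*v
g(m, q) = 8 + m² (g(m, q) = (m*m - 31) + 39 = (m² - 31) + 39 = (-31 + m²) + 39 = 8 + m²)
g(Z(-3), 95) + r(-39, 96) = (8 + (-6)²) - 119 = (8 + 36) - 119 = 44 - 119 = -75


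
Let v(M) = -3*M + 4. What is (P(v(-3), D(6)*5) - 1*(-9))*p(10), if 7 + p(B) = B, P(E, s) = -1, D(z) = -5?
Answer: 24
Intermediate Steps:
v(M) = 4 - 3*M
p(B) = -7 + B
(P(v(-3), D(6)*5) - 1*(-9))*p(10) = (-1 - 1*(-9))*(-7 + 10) = (-1 + 9)*3 = 8*3 = 24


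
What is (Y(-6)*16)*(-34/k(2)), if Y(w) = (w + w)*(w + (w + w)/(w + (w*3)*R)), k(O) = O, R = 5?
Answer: -19176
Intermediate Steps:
Y(w) = 2*w*(1/8 + w) (Y(w) = (w + w)*(w + (w + w)/(w + (w*3)*5)) = (2*w)*(w + (2*w)/(w + (3*w)*5)) = (2*w)*(w + (2*w)/(w + 15*w)) = (2*w)*(w + (2*w)/((16*w))) = (2*w)*(w + (2*w)*(1/(16*w))) = (2*w)*(w + 1/8) = (2*w)*(1/8 + w) = 2*w*(1/8 + w))
(Y(-6)*16)*(-34/k(2)) = (((1/4)*(-6)*(1 + 8*(-6)))*16)*(-34/2) = (((1/4)*(-6)*(1 - 48))*16)*(-34*1/2) = (((1/4)*(-6)*(-47))*16)*(-17) = ((141/2)*16)*(-17) = 1128*(-17) = -19176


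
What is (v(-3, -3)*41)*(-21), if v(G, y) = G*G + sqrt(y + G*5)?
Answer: -7749 - 2583*I*sqrt(2) ≈ -7749.0 - 3652.9*I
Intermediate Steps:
v(G, y) = G**2 + sqrt(y + 5*G)
(v(-3, -3)*41)*(-21) = (((-3)**2 + sqrt(-3 + 5*(-3)))*41)*(-21) = ((9 + sqrt(-3 - 15))*41)*(-21) = ((9 + sqrt(-18))*41)*(-21) = ((9 + 3*I*sqrt(2))*41)*(-21) = (369 + 123*I*sqrt(2))*(-21) = -7749 - 2583*I*sqrt(2)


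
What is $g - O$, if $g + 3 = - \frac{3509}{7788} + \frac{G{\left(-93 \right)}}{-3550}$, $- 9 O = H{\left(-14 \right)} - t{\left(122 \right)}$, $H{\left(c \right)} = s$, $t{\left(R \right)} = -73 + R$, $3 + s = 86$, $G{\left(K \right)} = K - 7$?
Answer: $\frac{53593}{150804} \approx 0.35538$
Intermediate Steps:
$G{\left(K \right)} = -7 + K$
$s = 83$ ($s = -3 + 86 = 83$)
$H{\left(c \right)} = 83$
$O = - \frac{34}{9}$ ($O = - \frac{83 - \left(-73 + 122\right)}{9} = - \frac{83 - 49}{9} = \left(- \frac{1}{9}\right) 34 = - \frac{34}{9} \approx -3.7778$)
$g = - \frac{172037}{50268}$ ($g = -3 - \left(\frac{319}{708} - \frac{-7 - 93}{-3550}\right) = -3 - \frac{21233}{50268} = - \frac{172037}{50268} \approx -3.4224$)
$g - O = - \frac{172037}{50268} - - \frac{34}{9} = - \frac{172037}{50268} + \frac{34}{9} = \frac{53593}{150804}$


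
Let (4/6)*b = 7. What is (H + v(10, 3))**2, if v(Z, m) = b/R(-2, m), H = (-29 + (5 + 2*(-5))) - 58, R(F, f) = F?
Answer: 151321/16 ≈ 9457.6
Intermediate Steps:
b = 21/2 (b = (3/2)*7 = 21/2 ≈ 10.500)
H = -92 (H = (-29 + (5 - 10)) - 58 = (-29 - 5) - 58 = -34 - 58 = -92)
v(Z, m) = -21/4 (v(Z, m) = (21/2)/(-2) = (21/2)*(-1/2) = -21/4)
(H + v(10, 3))**2 = (-92 - 21/4)**2 = (-389/4)**2 = 151321/16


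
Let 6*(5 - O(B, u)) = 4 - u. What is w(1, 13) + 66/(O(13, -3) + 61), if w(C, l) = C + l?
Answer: 5842/389 ≈ 15.018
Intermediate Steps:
O(B, u) = 13/3 + u/6 (O(B, u) = 5 - (4 - u)/6 = 5 + (-⅔ + u/6) = 13/3 + u/6)
w(1, 13) + 66/(O(13, -3) + 61) = (1 + 13) + 66/((13/3 + (⅙)*(-3)) + 61) = 14 + 66/((13/3 - ½) + 61) = 14 + 66/(23/6 + 61) = 14 + 66/(389/6) = 14 + 66*(6/389) = 14 + 396/389 = 5842/389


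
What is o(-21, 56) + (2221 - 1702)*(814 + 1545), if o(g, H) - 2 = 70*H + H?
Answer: 1228299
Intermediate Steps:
o(g, H) = 2 + 71*H (o(g, H) = 2 + (70*H + H) = 2 + 71*H)
o(-21, 56) + (2221 - 1702)*(814 + 1545) = (2 + 71*56) + (2221 - 1702)*(814 + 1545) = (2 + 3976) + 519*2359 = 3978 + 1224321 = 1228299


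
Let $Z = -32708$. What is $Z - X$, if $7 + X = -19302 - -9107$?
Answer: $-22506$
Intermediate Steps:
$X = -10202$ ($X = -7 - 10195 = -10202$)
$Z - X = -32708 - -10202 = -32708 + 10202 = -22506$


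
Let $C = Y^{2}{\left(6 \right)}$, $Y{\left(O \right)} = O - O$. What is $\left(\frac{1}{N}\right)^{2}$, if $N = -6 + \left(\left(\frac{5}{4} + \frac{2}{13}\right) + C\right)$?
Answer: $\frac{2704}{57121} \approx 0.047338$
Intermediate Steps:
$Y{\left(O \right)} = 0$
$C = 0$ ($C = 0^{2} = 0$)
$N = - \frac{239}{52}$ ($N = -6 + \left(\left(\frac{5}{4} + \frac{2}{13}\right) + 0\right) = -6 + \left(\frac{73}{52} + 0\right) = -6 + \frac{73}{52} = - \frac{239}{52} \approx -4.5962$)
$\left(\frac{1}{N}\right)^{2} = \left(\frac{1}{- \frac{239}{52}}\right)^{2} = \left(- \frac{52}{239}\right)^{2} = \frac{2704}{57121}$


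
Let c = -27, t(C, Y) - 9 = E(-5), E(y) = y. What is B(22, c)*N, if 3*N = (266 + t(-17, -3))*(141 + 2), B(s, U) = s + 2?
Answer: 308880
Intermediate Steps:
t(C, Y) = 4 (t(C, Y) = 9 - 5 = 4)
B(s, U) = 2 + s
N = 12870 (N = ((266 + 4)*(141 + 2))/3 = (270*143)/3 = (⅓)*38610 = 12870)
B(22, c)*N = (2 + 22)*12870 = 24*12870 = 308880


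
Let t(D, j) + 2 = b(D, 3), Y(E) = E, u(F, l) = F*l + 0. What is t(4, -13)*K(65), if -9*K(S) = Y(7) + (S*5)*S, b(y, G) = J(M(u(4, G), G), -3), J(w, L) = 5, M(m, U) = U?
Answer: -7044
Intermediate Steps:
u(F, l) = F*l
b(y, G) = 5
t(D, j) = 3 (t(D, j) = -2 + 5 = 3)
K(S) = -7/9 - 5*S²/9 (K(S) = -(7 + (S*5)*S)/9 = -(7 + (5*S)*S)/9 = -(7 + 5*S²)/9 = -7/9 - 5*S²/9)
t(4, -13)*K(65) = 3*(-7/9 - 5/9*65²) = 3*(-7/9 - 5/9*4225) = 3*(-7/9 - 21125/9) = 3*(-2348) = -7044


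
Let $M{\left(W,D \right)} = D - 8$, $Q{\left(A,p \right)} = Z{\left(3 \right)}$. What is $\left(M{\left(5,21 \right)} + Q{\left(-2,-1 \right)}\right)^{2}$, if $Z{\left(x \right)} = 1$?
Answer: $196$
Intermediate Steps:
$Q{\left(A,p \right)} = 1$
$M{\left(W,D \right)} = -8 + D$ ($M{\left(W,D \right)} = D - 8 = -8 + D$)
$\left(M{\left(5,21 \right)} + Q{\left(-2,-1 \right)}\right)^{2} = \left(\left(-8 + 21\right) + 1\right)^{2} = \left(13 + 1\right)^{2} = 14^{2} = 196$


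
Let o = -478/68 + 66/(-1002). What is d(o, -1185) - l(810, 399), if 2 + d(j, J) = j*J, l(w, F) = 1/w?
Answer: 9665068228/1149795 ≈ 8405.9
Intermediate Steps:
o = -40287/5678 (o = -478*1/68 + 66*(-1/1002) = -239/34 - 11/167 = -40287/5678 ≈ -7.0953)
d(j, J) = -2 + J*j (d(j, J) = -2 + j*J = -2 + J*j)
d(o, -1185) - l(810, 399) = (-2 - 1185*(-40287/5678)) - 1/810 = (-2 + 47740095/5678) - 1*1/810 = 47728739/5678 - 1/810 = 9665068228/1149795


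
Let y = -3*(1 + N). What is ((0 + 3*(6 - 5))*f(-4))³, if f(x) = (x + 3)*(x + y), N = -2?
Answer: 27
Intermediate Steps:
y = 3 (y = -3*(1 - 2) = -3*(-1) = 3)
f(x) = (3 + x)² (f(x) = (x + 3)*(x + 3) = (3 + x)*(3 + x) = (3 + x)²)
((0 + 3*(6 - 5))*f(-4))³ = ((0 + 3*(6 - 5))*(9 + (-4)² + 6*(-4)))³ = ((0 + 3*1)*(9 + 16 - 24))³ = ((0 + 3)*1)³ = (3*1)³ = 3³ = 27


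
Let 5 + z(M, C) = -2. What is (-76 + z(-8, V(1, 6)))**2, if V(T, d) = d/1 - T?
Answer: 6889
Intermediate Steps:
V(T, d) = d - T (V(T, d) = d*1 - T = d - T)
z(M, C) = -7 (z(M, C) = -5 - 2 = -7)
(-76 + z(-8, V(1, 6)))**2 = (-76 - 7)**2 = (-83)**2 = 6889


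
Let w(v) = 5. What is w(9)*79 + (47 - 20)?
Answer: 422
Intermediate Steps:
w(9)*79 + (47 - 20) = 5*79 + (47 - 20) = 395 + 27 = 422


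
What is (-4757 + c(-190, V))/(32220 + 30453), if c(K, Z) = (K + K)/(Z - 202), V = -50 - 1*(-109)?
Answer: -679871/8962239 ≈ -0.075860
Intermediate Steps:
V = 59 (V = -50 + 109 = 59)
c(K, Z) = 2*K/(-202 + Z) (c(K, Z) = (2*K)/(-202 + Z) = 2*K/(-202 + Z))
(-4757 + c(-190, V))/(32220 + 30453) = (-4757 + 2*(-190)/(-202 + 59))/(32220 + 30453) = (-4757 + 2*(-190)/(-143))/62673 = (-4757 + 2*(-190)*(-1/143))*(1/62673) = (-4757 + 380/143)*(1/62673) = -679871/143*1/62673 = -679871/8962239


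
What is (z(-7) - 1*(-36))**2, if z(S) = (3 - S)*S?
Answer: 1156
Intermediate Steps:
z(S) = S*(3 - S)
(z(-7) - 1*(-36))**2 = (-7*(3 - 1*(-7)) - 1*(-36))**2 = (-7*(3 + 7) + 36)**2 = (-7*10 + 36)**2 = (-70 + 36)**2 = (-34)**2 = 1156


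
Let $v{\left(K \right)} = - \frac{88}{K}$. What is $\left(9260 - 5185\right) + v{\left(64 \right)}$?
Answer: $\frac{32589}{8} \approx 4073.6$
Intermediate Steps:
$\left(9260 - 5185\right) + v{\left(64 \right)} = \left(9260 - 5185\right) - \frac{88}{64} = 4075 - \frac{11}{8} = \frac{32589}{8}$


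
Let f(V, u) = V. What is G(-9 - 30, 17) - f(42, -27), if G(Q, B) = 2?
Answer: -40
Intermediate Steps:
G(-9 - 30, 17) - f(42, -27) = 2 - 1*42 = 2 - 42 = -40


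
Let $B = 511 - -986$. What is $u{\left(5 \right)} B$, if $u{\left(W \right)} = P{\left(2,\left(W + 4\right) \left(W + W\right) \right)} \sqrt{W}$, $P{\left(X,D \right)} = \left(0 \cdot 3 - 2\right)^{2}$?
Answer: $5988 \sqrt{5} \approx 13390.0$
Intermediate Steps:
$P{\left(X,D \right)} = 4$ ($P{\left(X,D \right)} = \left(0 - 2\right)^{2} = \left(-2\right)^{2} = 4$)
$B = 1497$ ($B = 511 + 986 = 1497$)
$u{\left(W \right)} = 4 \sqrt{W}$
$u{\left(5 \right)} B = 4 \sqrt{5} \cdot 1497 = 5988 \sqrt{5}$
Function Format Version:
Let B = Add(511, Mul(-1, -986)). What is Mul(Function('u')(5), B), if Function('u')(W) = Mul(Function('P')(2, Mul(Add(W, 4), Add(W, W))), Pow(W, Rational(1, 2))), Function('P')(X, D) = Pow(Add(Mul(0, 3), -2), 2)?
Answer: Mul(5988, Pow(5, Rational(1, 2))) ≈ 13390.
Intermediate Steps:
Function('P')(X, D) = 4 (Function('P')(X, D) = Pow(Add(0, -2), 2) = Pow(-2, 2) = 4)
B = 1497 (B = Add(511, 986) = 1497)
Function('u')(W) = Mul(4, Pow(W, Rational(1, 2)))
Mul(Function('u')(5), B) = Mul(Mul(4, Pow(5, Rational(1, 2))), 1497) = Mul(5988, Pow(5, Rational(1, 2)))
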